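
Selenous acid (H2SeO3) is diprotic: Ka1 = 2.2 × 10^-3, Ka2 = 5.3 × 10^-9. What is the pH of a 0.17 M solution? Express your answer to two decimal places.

Since Ka1 ≫ Ka2, the first ionization dominates [H+].
Ka1 = x²/(0.17 − x) = 2.2 × 10^-3
Solving the quadratic: x = (−Ka1 + √(Ka1² + 4·Ka1·C₀))/2 = 1.83 × 10^-2 M
pH = −log(1.83 × 10^-2) = 1.74

pH = 1.74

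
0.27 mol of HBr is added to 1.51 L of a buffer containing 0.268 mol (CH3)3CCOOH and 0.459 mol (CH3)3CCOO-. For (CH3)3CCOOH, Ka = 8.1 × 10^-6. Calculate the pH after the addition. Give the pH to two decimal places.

After neutralization: n((CH3)3CCOOH) = 0.538 mol, n((CH3)3CCOO-) = 0.189 mol.
pKa = −log(8.1 × 10^-6) = 5.092
pH = pKa + log(n_(CH3)3CCOO-/n_(CH3)3CCOOH) = 5.092 + log(0.189/0.538) = 5.092 + (-0.454)

pH = 4.64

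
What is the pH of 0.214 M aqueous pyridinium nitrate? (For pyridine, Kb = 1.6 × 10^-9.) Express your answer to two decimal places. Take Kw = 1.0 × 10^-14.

pH = 2.94

C5H5NH+ is the conjugate acid of the weak base C5H5N.
Ka = Kw/Kb = 1.0×10^-14 / 1.6 × 10^-9 = 6.25 × 10^-6
Let x = [H+] at equilibrium. Ka = x²/(0.214 − x).
Since Ka ≪ C₀, x ≈ √(Ka·C₀) = 1.16 × 10^-3 M.
pH = −log[H+] = −log(1.16 × 10^-3) = 2.94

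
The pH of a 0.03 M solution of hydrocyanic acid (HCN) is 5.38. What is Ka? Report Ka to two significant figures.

[H+] = 10^(-5.38) = 4.17 × 10^-6 M
At equilibrium [HA] = 0.03 − 4.17 × 10^-6 = 3.00 × 10^-2 M
Ka = [H+][A-]/[HA] = (4.17 × 10^-6)² / 3.00 × 10^-2 = 5.8 × 10^-10

Ka = 5.8 × 10^-10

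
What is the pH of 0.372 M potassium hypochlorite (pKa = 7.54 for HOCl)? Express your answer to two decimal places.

pH = 10.56

OCl- is the conjugate base of the weak acid HOCl.
Ka = 10^(−7.54) = 2.88 × 10^-8
Kb = Kw/Ka = 1.0×10^-14 / 2.88 × 10^-8 = 3.47 × 10^-7
Let x = [OH-] at equilibrium. Kb = x²/(0.372 − x).
Since Kb ≪ C₀, x ≈ √(Kb·C₀) = 3.59 × 10^-4 M.
pOH = −log(3.59 × 10^-4) = 3.44; pH = 14.00 − 3.44 = 10.56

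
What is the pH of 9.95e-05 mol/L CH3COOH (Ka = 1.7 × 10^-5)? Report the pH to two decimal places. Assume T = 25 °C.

CH3COOH ⇌ CH3COO- + H+
Ka = [H+]²/(9.95e-05 − [H+]) = 1.7 × 10^-5
[H+] is not negligible relative to C₀; solve [H+]² + 1.7e-05·[H+] − 1.69e-09 = 0.
[H+] = (−Ka + √(Ka² + 4·Ka·C₀))/2 = 3.35 × 10^-5 M
pH = −log[H+] = −log(3.35 × 10^-5) = 4.47

pH = 4.47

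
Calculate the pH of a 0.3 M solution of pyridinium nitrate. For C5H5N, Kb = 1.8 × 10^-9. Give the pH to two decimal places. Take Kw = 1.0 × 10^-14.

pH = 2.89

C5H5NH+ is the conjugate acid of the weak base C5H5N.
Ka = Kw/Kb = 1.0×10^-14 / 1.8 × 10^-9 = 5.56 × 10^-6
From the ICE table, Ka = [H+]²/(0.3 − [H+]) = 5.56 × 10^-6.
Since Ka ≪ C₀, [H+] ≈ √(Ka·C₀) = 1.29 × 10^-3 M.
([H+]/C₀ = 0.43% < 5%, so the approximation holds.)
pH = −log[H+] = −log(1.29 × 10^-3) = 2.89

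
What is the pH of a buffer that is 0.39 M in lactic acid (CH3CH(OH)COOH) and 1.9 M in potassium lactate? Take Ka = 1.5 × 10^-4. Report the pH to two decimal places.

pKa = −log(1.5 × 10^-4) = 3.824
Henderson–Hasselbalch: pH = pKa + log([CH3CH(OH)COO-]/[CH3CH(OH)COOH]) = 3.824 + log(1.9/0.39)
pH = 3.824 + (+0.688) = 4.51

pH = 4.51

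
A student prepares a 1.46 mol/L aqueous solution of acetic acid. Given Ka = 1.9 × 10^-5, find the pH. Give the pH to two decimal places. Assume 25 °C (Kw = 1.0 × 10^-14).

pH = 2.28

CH3COOH ⇌ CH3COO- + H+
Ka = x²/(1.46 − x) = 1.9 × 10^-5
Assume x ≪ 1.46: x ≈ √(1.9 × 10^-5 × 1.46) = 5.27 × 10^-3 M
Check: 0.36% ionized — well under 5%, approximation valid.
pH = −log[H+] = −log(5.27 × 10^-3) = 2.28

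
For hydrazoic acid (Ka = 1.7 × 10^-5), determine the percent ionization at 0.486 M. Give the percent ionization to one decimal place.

0.6%

HN3 ⇌ N3- + H+; let x = [H+] at equilibrium.
x ≈ √(Ka·C₀) = √(1.7 × 10^-5 × 0.486) = 2.87 × 10^-3 M
Fraction ionized = 2.87 × 10^-3 / 0.486 = 0.0059 → 0.6%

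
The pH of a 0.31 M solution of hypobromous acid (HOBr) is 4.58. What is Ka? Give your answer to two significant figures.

[H+] = 10^(-4.58) = 2.63 × 10^-5 M
At equilibrium [HA] = 0.31 − 2.63 × 10^-5 = 3.10 × 10^-1 M
Ka = [H+][A-]/[HA] = (2.63 × 10^-5)² / 3.10 × 10^-1 = 2.2 × 10^-9

Ka = 2.2 × 10^-9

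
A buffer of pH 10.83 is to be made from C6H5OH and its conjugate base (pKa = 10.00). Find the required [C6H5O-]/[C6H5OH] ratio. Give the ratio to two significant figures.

ratio = 6.8

pH = pKa + log(r) ⇒ log(r) = 10.83 − 10.00 = +0.83
r = [C6H5O-]/[C6H5OH] = 10^(+0.83) = 6.76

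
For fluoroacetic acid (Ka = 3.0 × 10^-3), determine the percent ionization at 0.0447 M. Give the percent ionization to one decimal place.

FCH2COOH ⇌ FCH2COO- + H+; let x = [H+] at equilibrium.
Ka = x²/(C₀ − x); solving the quadratic gives x = 1.02 × 10^-2 M.
% ionization = x/C₀ × 100% = 1.02 × 10^-2/0.0447 × 100% = 22.8%

22.8%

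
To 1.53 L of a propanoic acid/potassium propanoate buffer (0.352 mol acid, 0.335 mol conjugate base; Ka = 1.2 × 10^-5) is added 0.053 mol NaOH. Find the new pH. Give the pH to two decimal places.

OH- converts CH3CH2COOH to CH3CH2COO-: CH3CH2COOH → 0.299 mol, CH3CH2COO- → 0.388 mol.
pKa = −log(1.2 × 10^-5) = 4.921
pH = pKa + log(n_CH3CH2COO-/n_CH3CH2COOH) = 4.921 + log(0.388/0.299) = 4.921 + (+0.113)

pH = 5.03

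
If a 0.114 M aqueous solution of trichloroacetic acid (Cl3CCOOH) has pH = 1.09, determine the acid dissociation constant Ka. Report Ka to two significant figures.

Ka = 2.0 × 10^-1

[H+] = 10^(-1.09) = 8.13 × 10^-2 M
At equilibrium [HA] = 0.114 − 8.13 × 10^-2 = 3.27 × 10^-2 M
Ka = [H+][A-]/[HA] = (8.13 × 10^-2)² / 3.27 × 10^-2 = 2.0 × 10^-1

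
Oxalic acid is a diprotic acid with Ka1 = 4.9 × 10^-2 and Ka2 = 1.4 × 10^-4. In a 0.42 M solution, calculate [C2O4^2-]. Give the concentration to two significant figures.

First ionization gives [H+] ≈ [HC2O4-] = 1.21 × 10^-1 M.
Second step: Ka2 = [H+][C2O4^2-]/[HC2O4-] ≈ [C2O4^2-] (since [H+] ≈ [HC2O4-]).
So [C2O4^2-] ≈ Ka2.

1.4 × 10^-4 M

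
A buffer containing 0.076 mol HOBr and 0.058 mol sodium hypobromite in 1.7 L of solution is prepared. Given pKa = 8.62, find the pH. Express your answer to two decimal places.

pH = 8.50

Using pH = pKa + log([base]/[acid]) with [base]/[acid] = 0.058/0.076:
pH = 8.62 + (-0.117) = 8.50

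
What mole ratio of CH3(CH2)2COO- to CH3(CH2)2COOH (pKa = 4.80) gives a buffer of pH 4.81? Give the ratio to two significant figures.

pH = pKa + log(r) ⇒ log(r) = 4.81 − 4.80 = +0.01
r = [CH3(CH2)2COO-]/[CH3(CH2)2COOH] = 10^(+0.01) = 1.02

ratio = 1.0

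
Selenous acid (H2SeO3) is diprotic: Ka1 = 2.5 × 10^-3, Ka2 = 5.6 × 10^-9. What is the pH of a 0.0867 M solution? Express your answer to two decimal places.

pH = 1.87

Since Ka1 ≫ Ka2, the first ionization dominates [H+].
Ka1 = x²/(0.0867 − x) = 2.5 × 10^-3
Solving the quadratic: x = (−Ka1 + √(Ka1² + 4·Ka1·C₀))/2 = 1.35 × 10^-2 M
pH = −log(1.35 × 10^-2) = 1.87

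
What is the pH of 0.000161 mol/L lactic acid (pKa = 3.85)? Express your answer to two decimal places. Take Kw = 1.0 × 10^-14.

pH = 4.02

CH3CH(OH)COOH ⇌ CH3CH(OH)COO- + H+
Ka = 10^(−3.85) = 1.41 × 10^-4
Ka = x²/(0.000161 − x) = 1.41 × 10^-4
x is not negligible relative to C₀; solve x² + 0.000141·x − 2.27e-08 = 0.
x = (−Ka + √(Ka² + 4·Ka·C₀))/2 = 9.58 × 10^-5 M
pH = −log[H+] = −log(9.58 × 10^-5) = 4.02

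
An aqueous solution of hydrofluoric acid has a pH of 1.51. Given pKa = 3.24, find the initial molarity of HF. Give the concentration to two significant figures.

C₀ = 1.7 M

[H+] = 10^(-1.51) = 3.09 × 10^-2 M = x
Ka = 10^(−3.24) = 5.75 × 10^-4
Ka = x²/(C₀ − x) ⇒ C₀ = x + x²/Ka
C₀ = 3.09 × 10^-2 + (3.09 × 10^-2)²/(5.75 × 10^-4) = 1.69 M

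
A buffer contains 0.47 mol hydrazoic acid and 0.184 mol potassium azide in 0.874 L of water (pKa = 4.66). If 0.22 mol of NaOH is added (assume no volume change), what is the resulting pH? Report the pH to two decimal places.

pH = 4.87

OH- converts HN3 to N3-: HN3 → 0.25 mol, N3- → 0.404 mol.
Henderson–Hasselbalch with mole ratio 0.404/0.25: pH = 4.66 + (+0.208)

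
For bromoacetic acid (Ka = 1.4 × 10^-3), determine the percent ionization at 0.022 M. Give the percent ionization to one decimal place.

22.2%

BrCH2COOH ⇌ BrCH2COO- + H+; let x = [H+] at equilibrium.
Solve x² + 0.0014x − 3.08e-05 = 0 → x = 4.89 × 10^-3 M
Fraction ionized = 4.89 × 10^-3 / 0.022 = 0.2223 → 22.2%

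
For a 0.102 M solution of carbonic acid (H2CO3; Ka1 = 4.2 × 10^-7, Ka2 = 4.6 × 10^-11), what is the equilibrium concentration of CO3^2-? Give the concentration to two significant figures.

4.6 × 10^-11 M

First ionization gives [H+] ≈ [HCO3-] = 2.07 × 10^-4 M.
Second step: Ka2 = [H+][CO3^2-]/[HCO3-] ≈ [CO3^2-] (since [H+] ≈ [HCO3-]).
So [CO3^2-] ≈ Ka2.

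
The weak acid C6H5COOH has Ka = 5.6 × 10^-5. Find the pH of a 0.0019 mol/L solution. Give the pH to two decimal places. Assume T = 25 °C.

pH = 3.52

C6H5COOH ⇌ C6H5COO- + H+
Ka = [H+]²/(0.0019 − [H+]) = 5.6 × 10^-5
[H+] is not negligible relative to C₀; solve [H+]² + 5.6e-05·[H+] − 1.06e-07 = 0.
[H+] = [−5.6e-05 + √(5.6e-05² + 4.26e-07)]/2 = 2.99 × 10^-4 M
pH = −log[H+] = −log(2.99 × 10^-4) = 3.52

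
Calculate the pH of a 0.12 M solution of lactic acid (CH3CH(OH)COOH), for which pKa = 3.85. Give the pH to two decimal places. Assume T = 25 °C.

CH3CH(OH)COOH ⇌ CH3CH(OH)COO- + H+
Ka = 10^(−3.85) = 1.41 × 10^-4
Let x = [H+] at equilibrium. Ka = x²/(0.12 − x).
Since Ka ≪ C₀, x ≈ √(Ka·C₀) = 4.11 × 10^-3 M.
Check: 3.4% ionized — well under 5%, approximation valid.
pH = −log(4.11 × 10^-3) = 2.39

pH = 2.39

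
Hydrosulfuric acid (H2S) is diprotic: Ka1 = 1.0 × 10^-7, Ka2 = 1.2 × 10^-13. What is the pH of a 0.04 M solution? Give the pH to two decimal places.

pH = 4.20

Since Ka1 ≫ Ka2, the first ionization dominates [H+].
Ka1 = x²/(0.04 − x) = 1.0 × 10^-7
x ≈ √(1.0 × 10^-7 × 0.04) = 6.32 × 10^-5 M
pH = −log(6.32 × 10^-5) = 4.20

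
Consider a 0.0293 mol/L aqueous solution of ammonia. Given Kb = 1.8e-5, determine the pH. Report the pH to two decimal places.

NH3 + H2O ⇌ NH4+ + OH-
Let x = [OH-] at equilibrium. Kb = x²/(0.0293 − x).
Since Kb ≪ C₀, x ≈ √(Kb·C₀) = 7.26 × 10^-4 M.
pOH = 3.14, so pH = 14.00 − pOH = 10.86

pH = 10.86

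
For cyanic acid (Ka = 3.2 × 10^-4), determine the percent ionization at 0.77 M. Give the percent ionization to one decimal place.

2.0%

HOCN ⇌ OCN- + H+; let x = [H+] at equilibrium.
x ≈ √(Ka·C₀) = √(3.2 × 10^-4 × 0.77) = 1.57 × 10^-2 M
% ionization = x/C₀ × 100% = 1.57 × 10^-2/0.77 × 100% = 2.0%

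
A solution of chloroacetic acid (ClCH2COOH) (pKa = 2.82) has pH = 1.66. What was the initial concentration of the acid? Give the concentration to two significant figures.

[H+] = 10^(-1.66) = 2.19 × 10^-2 M = x
Ka = 10^(−2.82) = 1.51 × 10^-3
Ka = x²/(C₀ − x) ⇒ C₀ = x + x²/Ka
C₀ = 2.19 × 10^-2 + (2.19 × 10^-2)²/(1.51 × 10^-3) = 3.40 × 10^-1 M

C₀ = 3.4 × 10^-1 M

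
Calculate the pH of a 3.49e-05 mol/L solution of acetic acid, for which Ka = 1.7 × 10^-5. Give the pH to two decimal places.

CH3COOH ⇌ CH3COO- + H+
From the ICE table, Ka = x²/(3.49e-05 − x) = 1.7 × 10^-5.
The 5% rule fails; solving x² + Ka·x − Ka·C₀ = 0 exactly:
x = [−1.7e-05 + √(1.7e-05² + 2.37e-09)]/2 = 1.73 × 10^-5 M
pH = −log[H+] = −log(1.73 × 10^-5) = 4.76

pH = 4.76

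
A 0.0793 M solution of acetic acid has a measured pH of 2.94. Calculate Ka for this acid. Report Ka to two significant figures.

[H+] = 10^(-2.94) = 1.15 × 10^-3 M
At equilibrium [HA] = 0.0793 − 1.15 × 10^-3 = 7.81 × 10^-2 M
Ka = [H+][A-]/[HA] = (1.15 × 10^-3)² / 7.81 × 10^-2 = 1.7 × 10^-5

Ka = 1.7 × 10^-5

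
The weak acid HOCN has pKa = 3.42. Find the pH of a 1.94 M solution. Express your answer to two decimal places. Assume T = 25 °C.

HOCN ⇌ OCN- + H+
Ka = 10^(−3.42) = 3.80 × 10^-4
From the ICE table, Ka = [H+]²/(1.94 − [H+]) = 3.80 × 10^-4.
Assume [H+] ≪ 1.94: [H+] ≈ √(3.80 × 10^-4 × 1.94) = 2.72 × 10^-2 M
pH = −log[H+] = −log(2.72 × 10^-2) = 1.57

pH = 1.57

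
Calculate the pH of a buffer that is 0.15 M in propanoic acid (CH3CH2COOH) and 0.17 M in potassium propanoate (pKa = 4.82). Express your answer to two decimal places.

Using pH = pKa + log([base]/[acid]) with [base]/[acid] = 0.17/0.15:
pH = 4.82 + (+0.054) = 4.87

pH = 4.87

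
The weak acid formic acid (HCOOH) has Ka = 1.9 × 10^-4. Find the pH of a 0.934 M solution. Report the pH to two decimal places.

pH = 1.88

HCOOH ⇌ HCOO- + H+
Ka = [H+]²/(0.934 − [H+]) = 1.9 × 10^-4
Since Ka ≪ C₀, [H+] ≈ √(Ka·C₀) = 1.33 × 10^-2 M.
Check: 1.4% ionized — well under 5%, approximation valid.
pH = −log[H+] = −log(1.33 × 10^-2) = 1.88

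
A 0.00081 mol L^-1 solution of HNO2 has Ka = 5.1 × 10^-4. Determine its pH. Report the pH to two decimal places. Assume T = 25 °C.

pH = 3.36

HNO2 ⇌ NO2- + H+
Ka = [H+]²/(0.00081 − [H+]) = 5.1 × 10^-4
Here C₀/Ka ≈ 1.59, so the small-[H+] approximation fails. Use the quadratic:
[H+] = [−0.00051 + √(0.00051² + 1.65e-06)]/2 = 4.36 × 10^-4 M
pH = −log(4.36 × 10^-4) = 3.36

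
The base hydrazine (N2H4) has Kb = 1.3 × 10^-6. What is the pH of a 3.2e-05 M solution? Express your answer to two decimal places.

pH = 8.77

N2H4 + H2O ⇌ N2H5+ + OH-
From the ICE table, Kb = x²/(3.2e-05 − x) = 1.3 × 10^-6.
The 5% rule fails; solving x² + Kb·x − Kb·C₀ = 0 exactly:
x = (−Kb + √(Kb² + 4·Kb·C₀))/2 = 5.83 × 10^-6 M
pOH = 5.23, so pH = 14.00 − pOH = 8.77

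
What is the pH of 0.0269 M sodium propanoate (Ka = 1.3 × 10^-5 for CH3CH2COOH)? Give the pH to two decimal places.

CH3CH2COO- is the conjugate base of the weak acid CH3CH2COOH.
Kb = Kw/Ka = 1.0×10^-14 / 1.3 × 10^-5 = 7.69 × 10^-10
From the ICE table, Kb = [OH-]²/(0.0269 − [OH-]) = 7.69 × 10^-10.
Assume [OH-] ≪ 0.0269: [OH-] ≈ √(7.69 × 10^-10 × 0.0269) = 4.55 × 10^-6 M
Check: 0.017% ionized — well under 5%, approximation valid.
pOH = 5.34, so pH = 14.00 − pOH = 8.66

pH = 8.66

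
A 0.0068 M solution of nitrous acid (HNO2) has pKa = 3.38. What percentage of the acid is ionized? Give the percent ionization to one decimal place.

HNO2 ⇌ NO2- + H+; let x = [H+] at equilibrium.
Ka = 10^(−3.38) = 4.17 × 10^-4
Ka = x²/(C₀ − x); solving the quadratic gives x = 1.49 × 10^-3 M.
Fraction ionized = 1.49 × 10^-3 / 0.0068 = 0.2191 → 21.9%

21.9%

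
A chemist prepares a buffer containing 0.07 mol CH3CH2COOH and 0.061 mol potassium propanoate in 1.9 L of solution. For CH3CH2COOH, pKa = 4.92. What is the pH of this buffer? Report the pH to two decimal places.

pH = 4.86

pH = pKa + log([A⁻]/[HA]) = 4.92 + log(0.061/0.07)
pH = 4.92 + (-0.060) = 4.86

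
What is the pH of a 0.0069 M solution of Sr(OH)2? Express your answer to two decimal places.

pH = 12.14

Sr(OH)2 is a strong base (each formula unit releases 2 OH-); [OH-] = 0.0138 M.
pOH = -log(0.0138) = 1.86
pH = 14.00 - 1.86 = 12.14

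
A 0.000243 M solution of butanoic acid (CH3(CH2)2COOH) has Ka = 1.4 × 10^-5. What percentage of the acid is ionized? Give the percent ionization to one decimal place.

21.3%

CH3(CH2)2COOH ⇌ CH3(CH2)2COO- + H+; let x = [H+] at equilibrium.
Solve x² + 1.4e-05x − 3.4e-09 = 0 → x = 5.17 × 10^-5 M
% ionization = x/C₀ × 100% = 5.17 × 10^-5/0.000243 × 100% = 21.3%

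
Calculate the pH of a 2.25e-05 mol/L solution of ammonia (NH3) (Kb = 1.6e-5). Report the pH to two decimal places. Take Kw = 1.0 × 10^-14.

pH = 9.10

NH3 + H2O ⇌ NH4+ + OH-
Kb = x²/(2.25e-05 − x) = 1.6 × 10^-5
Here C₀/Kb ≈ 1.41, so the small-x approximation fails. Use the quadratic:
x = (−Kb + √(Kb² + 4·Kb·C₀))/2 = 1.26 × 10^-5 M
pOH = −log(1.26 × 10^-5) = 4.90; pH = 14.00 − 4.90 = 9.10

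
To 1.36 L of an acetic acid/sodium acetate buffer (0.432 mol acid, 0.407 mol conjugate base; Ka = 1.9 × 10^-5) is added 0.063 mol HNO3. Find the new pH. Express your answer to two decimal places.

Added H+ converts CH3COO- to CH3COOH: CH3COOH → 0.495 mol, CH3COO- → 0.344 mol.
pKa = −log(1.9 × 10^-5) = 4.721
Henderson–Hasselbalch with mole ratio 0.344/0.495: pH = 4.721 + (-0.158)

pH = 4.56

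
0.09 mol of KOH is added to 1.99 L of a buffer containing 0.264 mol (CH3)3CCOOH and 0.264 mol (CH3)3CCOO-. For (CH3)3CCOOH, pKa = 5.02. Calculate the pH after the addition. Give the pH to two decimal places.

pH = 5.33

OH- converts (CH3)3CCOOH to (CH3)3CCOO-: (CH3)3CCOOH → 0.174 mol, (CH3)3CCOO- → 0.354 mol.
Henderson–Hasselbalch with mole ratio 0.354/0.174: pH = 5.02 + (+0.308)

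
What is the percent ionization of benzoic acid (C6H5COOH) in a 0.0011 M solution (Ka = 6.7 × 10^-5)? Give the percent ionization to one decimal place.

21.8%

C6H5COOH ⇌ C6H5COO- + H+; let x = [H+] at equilibrium.
Solve x² + 6.7e-05x − 7.37e-08 = 0 → x = 2.40 × 10^-4 M
% ionization = x/C₀ × 100% = 2.40 × 10^-4/0.0011 × 100% = 21.8%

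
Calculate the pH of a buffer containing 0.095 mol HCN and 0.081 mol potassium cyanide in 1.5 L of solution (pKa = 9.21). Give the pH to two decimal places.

pH = pKa + log([A⁻]/[HA]) = 9.21 + log(0.081/0.095)
pH = 9.21 + (-0.069) = 9.14

pH = 9.14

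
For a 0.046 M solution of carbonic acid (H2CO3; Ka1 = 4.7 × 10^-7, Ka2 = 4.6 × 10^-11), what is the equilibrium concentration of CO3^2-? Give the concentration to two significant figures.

4.6 × 10^-11 M

First ionization gives [H+] ≈ [HCO3-] = 1.47 × 10^-4 M.
Second step: Ka2 = [H+][CO3^2-]/[HCO3-] ≈ [CO3^2-] (since [H+] ≈ [HCO3-]).
So [CO3^2-] ≈ Ka2.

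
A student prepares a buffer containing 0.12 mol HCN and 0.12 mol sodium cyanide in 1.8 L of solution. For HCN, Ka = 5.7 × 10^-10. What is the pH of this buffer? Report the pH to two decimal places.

pKa = −log(5.7 × 10^-10) = 9.244
Using pH = pKa + log([base]/[acid]) with [base]/[acid] = 0.12/0.12:
pH = 9.244 + (+0.000) = 9.24

pH = 9.24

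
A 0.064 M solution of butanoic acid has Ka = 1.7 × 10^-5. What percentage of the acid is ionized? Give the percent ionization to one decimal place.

1.6%

CH3(CH2)2COOH ⇌ CH3(CH2)2COO- + H+; let x = [H+] at equilibrium.
x ≈ √(Ka·C₀) = √(1.7 × 10^-5 × 0.064) = 1.04 × 10^-3 M
% ionization = x/C₀ × 100% = 1.04 × 10^-3/0.064 × 100% = 1.6%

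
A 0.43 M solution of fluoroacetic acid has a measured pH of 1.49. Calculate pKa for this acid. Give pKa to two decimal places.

[H+] = 10^(-1.49) = 3.24 × 10^-2 M
At equilibrium [HA] = 0.43 − 3.24 × 10^-2 = 3.98 × 10^-1 M
Ka = [H+][A-]/[HA] = (3.24 × 10^-2)² / 3.98 × 10^-1 = 2.64 × 10^-3
pKa = -log(2.64 × 10^-3) = 2.58

pKa = 2.58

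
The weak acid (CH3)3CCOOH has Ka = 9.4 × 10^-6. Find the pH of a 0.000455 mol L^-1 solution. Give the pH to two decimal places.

(CH3)3CCOOH ⇌ (CH3)3CCOO- + H+
Let x = [H+] at equilibrium. Ka = x²/(0.000455 − x).
Here C₀/Ka ≈ 48.4, so the small-x approximation fails. Use the quadratic:
x = (−Ka + √(Ka² + 4·Ka·C₀))/2 = 6.09 × 10^-5 M
pH = −log[H+] = −log(6.09 × 10^-5) = 4.22

pH = 4.22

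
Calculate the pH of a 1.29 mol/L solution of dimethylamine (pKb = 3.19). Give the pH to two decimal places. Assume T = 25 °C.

(CH3)2NH + H2O ⇌ (CH3)2NH2+ + OH-
Kb = 10^(−3.19) = 6.46 × 10^-4
From the ICE table, Kb = x²/(1.29 − x) = 6.46 × 10^-4.
Assume x ≪ 1.29: x ≈ √(6.46 × 10^-4 × 1.29) = 2.89 × 10^-2 M
(x/C₀ = 2.2% < 5%, so the approximation holds.)
pOH = 1.54, so pH = 14.00 − pOH = 12.46

pH = 12.46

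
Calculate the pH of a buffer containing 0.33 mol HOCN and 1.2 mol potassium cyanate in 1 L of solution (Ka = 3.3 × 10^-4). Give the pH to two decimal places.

pH = 4.04

pKa = −log(3.3 × 10^-4) = 3.481
Henderson–Hasselbalch: pH = pKa + log([OCN-]/[HOCN]) = 3.481 + log(1.2/0.33)
pH = 3.481 + (+0.561) = 4.04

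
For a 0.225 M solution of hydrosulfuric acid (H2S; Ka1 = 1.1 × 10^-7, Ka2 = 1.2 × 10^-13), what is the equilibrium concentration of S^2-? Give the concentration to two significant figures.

1.2 × 10^-13 M

First ionization gives [H+] ≈ [HS-] = 1.57 × 10^-4 M.
Second step: Ka2 = [H+][S^2-]/[HS-] ≈ [S^2-] (since [H+] ≈ [HS-]).
So [S^2-] ≈ Ka2.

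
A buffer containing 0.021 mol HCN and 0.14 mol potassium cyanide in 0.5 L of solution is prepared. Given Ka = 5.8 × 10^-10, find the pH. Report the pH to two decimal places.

pH = 10.06

pKa = −log(5.8 × 10^-10) = 9.237
pH = pKa + log([A⁻]/[HA]) = 9.237 + log(0.14/0.021)
pH = 9.237 + (+0.824) = 10.06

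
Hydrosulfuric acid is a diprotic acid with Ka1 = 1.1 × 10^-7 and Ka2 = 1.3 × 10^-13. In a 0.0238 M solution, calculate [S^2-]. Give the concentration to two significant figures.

1.3 × 10^-13 M

First ionization gives [H+] ≈ [HS-] = 5.12 × 10^-5 M.
Second step: Ka2 = [H+][S^2-]/[HS-] ≈ [S^2-] (since [H+] ≈ [HS-]).
So [S^2-] ≈ Ka2.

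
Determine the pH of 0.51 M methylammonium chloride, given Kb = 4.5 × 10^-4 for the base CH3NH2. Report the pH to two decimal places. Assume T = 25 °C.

CH3NH3+ is the conjugate acid of the weak base CH3NH2.
Ka = Kw/Kb = 1.0×10^-14 / 4.5 × 10^-4 = 2.22 × 10^-11
From the ICE table, Ka = x²/(0.51 − x) = 2.22 × 10^-11.
Assume x ≪ 0.51: x ≈ √(2.22 × 10^-11 × 0.51) = 3.36 × 10^-6 M
pH = −log(3.36 × 10^-6) = 5.47

pH = 5.47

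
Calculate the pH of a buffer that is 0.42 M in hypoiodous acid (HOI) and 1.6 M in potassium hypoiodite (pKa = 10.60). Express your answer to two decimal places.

pH = pKa + log([A⁻]/[HA]) = 10.60 + log(1.6/0.42)
pH = 10.60 + (+0.581) = 11.18

pH = 11.18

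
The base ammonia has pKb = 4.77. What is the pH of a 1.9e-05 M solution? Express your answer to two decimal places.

NH3 + H2O ⇌ NH4+ + OH-
Kb = 10^(−4.77) = 1.70 × 10^-5
From the ICE table, Kb = [OH-]²/(1.9e-05 − [OH-]) = 1.70 × 10^-5.
[OH-] is not negligible relative to C₀; solve [OH-]² + 1.7e-05·[OH-] − 3.23e-10 = 0.
[OH-] = [−1.7e-05 + √(1.7e-05² + 1.29e-09)]/2 = 1.14 × 10^-5 M
pOH = 4.94, so pH = 14.00 − pOH = 9.06

pH = 9.06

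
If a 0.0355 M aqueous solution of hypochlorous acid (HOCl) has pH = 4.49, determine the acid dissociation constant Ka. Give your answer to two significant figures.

Ka = 3.0 × 10^-8

[H+] = 10^(-4.49) = 3.24 × 10^-5 M
At equilibrium [HA] = 0.0355 − 3.24 × 10^-5 = 3.55 × 10^-2 M
Ka = [H+][A-]/[HA] = (3.24 × 10^-5)² / 3.55 × 10^-2 = 3.0 × 10^-8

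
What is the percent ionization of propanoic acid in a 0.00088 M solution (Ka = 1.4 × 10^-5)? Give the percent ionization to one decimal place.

CH3CH2COOH ⇌ CH3CH2COO- + H+; let x = [H+] at equilibrium.
Solve x² + 1.4e-05x − 1.23e-08 = 0 → x = 1.04 × 10^-4 M
% ionization = x/C₀ × 100% = 1.04 × 10^-4/0.00088 × 100% = 11.8%

11.8%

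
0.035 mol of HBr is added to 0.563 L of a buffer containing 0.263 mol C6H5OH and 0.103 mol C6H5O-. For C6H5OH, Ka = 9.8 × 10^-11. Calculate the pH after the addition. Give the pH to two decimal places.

pH = 9.37

Added H+ converts C6H5O- to C6H5OH: C6H5OH → 0.298 mol, C6H5O- → 0.068 mol.
pKa = −log(9.8 × 10^-11) = 10.009
Henderson–Hasselbalch with mole ratio 0.068/0.298: pH = 10.009 + (-0.642)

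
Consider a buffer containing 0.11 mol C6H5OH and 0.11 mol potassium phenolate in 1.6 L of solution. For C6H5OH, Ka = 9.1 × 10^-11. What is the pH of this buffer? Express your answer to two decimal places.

pKa = −log(9.1 × 10^-11) = 10.041
Using pH = pKa + log([base]/[acid]) with [base]/[acid] = 0.11/0.11:
pH = 10.041 + (+0.000) = 10.04

pH = 10.04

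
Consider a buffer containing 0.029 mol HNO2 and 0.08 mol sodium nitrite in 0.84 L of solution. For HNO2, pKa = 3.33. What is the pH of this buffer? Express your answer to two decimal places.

pH = 3.77

Using pH = pKa + log([base]/[acid]) with [base]/[acid] = 0.08/0.029:
pH = 3.33 + (+0.441) = 3.77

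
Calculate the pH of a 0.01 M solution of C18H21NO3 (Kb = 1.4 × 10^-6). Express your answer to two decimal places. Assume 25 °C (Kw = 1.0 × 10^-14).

pH = 10.07

C18H21NO3 + H2O ⇌ C18H22NO3+ + OH-
From the ICE table, Kb = x²/(0.01 − x) = 1.4 × 10^-6.
Since Kb ≪ C₀, x ≈ √(Kb·C₀) = 1.18 × 10^-4 M.
(x/C₀ = 1.2% < 5%, so the approximation holds.)
pOH = 3.93, so pH = 14.00 − pOH = 10.07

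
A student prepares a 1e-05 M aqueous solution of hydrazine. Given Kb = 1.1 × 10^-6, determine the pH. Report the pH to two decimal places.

N2H4 + H2O ⇌ N2H5+ + OH-
From the ICE table, Kb = [OH-]²/(1e-05 − [OH-]) = 1.1 × 10^-6.
[OH-] is not negligible relative to C₀; solve [OH-]² + 1.1e-06·[OH-] − 1.1e-11 = 0.
[OH-] = [−1.1e-06 + √(1.1e-06² + 4.4e-11)]/2 = 2.81 × 10^-6 M
pOH = 5.55, so pH = 14.00 − pOH = 8.45

pH = 8.45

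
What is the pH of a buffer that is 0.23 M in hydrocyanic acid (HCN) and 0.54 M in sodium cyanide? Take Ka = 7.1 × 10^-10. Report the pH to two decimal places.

pKa = −log(7.1 × 10^-10) = 9.149
pH = pKa + log([A⁻]/[HA]) = 9.149 + log(0.54/0.23)
pH = 9.149 + (+0.371) = 9.52

pH = 9.52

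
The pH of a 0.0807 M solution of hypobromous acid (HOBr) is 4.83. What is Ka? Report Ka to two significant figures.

[H+] = 10^(-4.83) = 1.48 × 10^-5 M
At equilibrium [HA] = 0.0807 − 1.48 × 10^-5 = 8.07 × 10^-2 M
Ka = [H+][A-]/[HA] = (1.48 × 10^-5)² / 8.07 × 10^-2 = 2.7 × 10^-9

Ka = 2.7 × 10^-9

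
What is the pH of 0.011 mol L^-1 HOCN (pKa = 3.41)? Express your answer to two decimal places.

HOCN ⇌ OCN- + H+
Ka = 10^(−3.41) = 3.89 × 10^-4
Ka = x²/(0.011 − x) = 3.89 × 10^-4
The 5% rule fails; solving x² + Ka·x − Ka·C₀ = 0 exactly:
x = [−0.000389 + √(0.000389² + 1.71e-05)]/2 = 1.88 × 10^-3 M
pH = −log[H+] = −log(1.88 × 10^-3) = 2.73

pH = 2.73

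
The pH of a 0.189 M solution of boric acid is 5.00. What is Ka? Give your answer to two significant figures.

[H+] = 10^(-5.00) = 1.00 × 10^-5 M
At equilibrium [HA] = 0.189 − 1.00 × 10^-5 = 1.89 × 10^-1 M
Ka = [H+][A-]/[HA] = (1.00 × 10^-5)² / 1.89 × 10^-1 = 5.3 × 10^-10

Ka = 5.3 × 10^-10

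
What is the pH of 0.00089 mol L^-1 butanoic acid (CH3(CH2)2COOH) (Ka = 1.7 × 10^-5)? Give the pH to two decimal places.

pH = 3.94

CH3(CH2)2COOH ⇌ CH3(CH2)2COO- + H+
Let x = [H+] at equilibrium. Ka = x²/(0.00089 − x).
x is not negligible relative to C₀; solve x² + 1.7e-05·x − 1.51e-08 = 0.
x = [−1.7e-05 + √(1.7e-05² + 6.05e-08)]/2 = 1.15 × 10^-4 M
pH = −log(1.15 × 10^-4) = 3.94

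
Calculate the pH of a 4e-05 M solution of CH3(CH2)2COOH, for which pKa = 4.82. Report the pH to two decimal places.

CH3(CH2)2COOH ⇌ CH3(CH2)2COO- + H+
Ka = 10^(−4.82) = 1.51 × 10^-5
Ka = [H+]²/(4e-05 − [H+]) = 1.51 × 10^-5
The 5% rule fails; solving [H+]² + Ka·[H+] − Ka·C₀ = 0 exactly:
[H+] = [−1.51e-05 + √(1.51e-05² + 2.42e-09)]/2 = 1.82 × 10^-5 M
pH = −log[H+] = −log(1.82 × 10^-5) = 4.74

pH = 4.74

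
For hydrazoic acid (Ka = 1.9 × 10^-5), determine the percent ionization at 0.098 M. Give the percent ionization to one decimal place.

1.4%

HN3 ⇌ N3- + H+; let x = [H+] at equilibrium.
x ≈ √(Ka·C₀) = √(1.9 × 10^-5 × 0.098) = 1.36 × 10^-3 M
% ionization = x/C₀ × 100% = 1.36 × 10^-3/0.098 × 100% = 1.4%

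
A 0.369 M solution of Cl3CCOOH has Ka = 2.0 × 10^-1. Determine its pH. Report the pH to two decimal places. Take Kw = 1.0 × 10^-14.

pH = 0.72

Cl3CCOOH ⇌ Cl3CCOO- + H+
From the ICE table, Ka = [H+]²/(0.369 − [H+]) = 2.0 × 10^-1.
[H+] is not negligible relative to C₀; solve [H+]² + 0.2·[H+] − 0.0738 = 0.
[H+] = (−Ka + √(Ka² + 4·Ka·C₀))/2 = 1.89 × 10^-1 M
pH = −log(1.89 × 10^-1) = 0.72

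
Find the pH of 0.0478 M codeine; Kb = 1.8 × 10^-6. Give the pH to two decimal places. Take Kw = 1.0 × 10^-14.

pH = 10.47

C18H21NO3 + H2O ⇌ C18H22NO3+ + OH-
Kb = x²/(0.0478 − x) = 1.8 × 10^-6
Since Kb ≪ C₀, x ≈ √(Kb·C₀) = 2.93 × 10^-4 M.
pOH = −log(2.93 × 10^-4) = 3.53; pH = 14.00 − 3.53 = 10.47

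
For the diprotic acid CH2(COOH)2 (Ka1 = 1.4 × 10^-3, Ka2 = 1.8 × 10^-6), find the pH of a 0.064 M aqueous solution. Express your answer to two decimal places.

Ka1 ≫ Ka2, so treat the first dissociation as the only significant source of H+.
Ka1 = x²/(0.064 − x) = 1.4 × 10^-3
Solving the quadratic: x = (−Ka1 + √(Ka1² + 4·Ka1·C₀))/2 = 8.79 × 10^-3 M
pH = −log(8.79 × 10^-3) = 2.06

pH = 2.06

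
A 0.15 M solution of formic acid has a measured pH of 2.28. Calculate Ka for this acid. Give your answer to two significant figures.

[H+] = 10^(-2.28) = 5.25 × 10^-3 M
At equilibrium [HA] = 0.15 − 5.25 × 10^-3 = 1.45 × 10^-1 M
Ka = [H+][A-]/[HA] = (5.25 × 10^-3)² / 1.45 × 10^-1 = 1.9 × 10^-4

Ka = 1.9 × 10^-4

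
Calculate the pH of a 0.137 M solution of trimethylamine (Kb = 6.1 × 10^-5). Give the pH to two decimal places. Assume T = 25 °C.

(CH3)3N + H2O ⇌ (CH3)3NH+ + OH-
Kb = x²/(0.137 − x) = 6.1 × 10^-5
Assume x ≪ 0.137: x ≈ √(6.1 × 10^-5 × 0.137) = 2.89 × 10^-3 M
pOH = 2.54, so pH = 14.00 − pOH = 11.46

pH = 11.46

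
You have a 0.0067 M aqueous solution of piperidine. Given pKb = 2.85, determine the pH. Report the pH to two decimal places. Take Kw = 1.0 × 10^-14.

pH = 11.39

C5H10NH + H2O ⇌ C5H10NH2+ + OH-
Kb = 10^(−2.85) = 1.41 × 10^-3
From the ICE table, Kb = x²/(0.0067 − x) = 1.41 × 10^-3.
x is not negligible relative to C₀; solve x² + 0.00141·x − 9.45e-06 = 0.
x = [−0.00141 + √(0.00141² + 3.78e-05)]/2 = 2.45 × 10^-3 M
pOH = −log(2.45 × 10^-3) = 2.61; pH = 14.00 − 2.61 = 11.39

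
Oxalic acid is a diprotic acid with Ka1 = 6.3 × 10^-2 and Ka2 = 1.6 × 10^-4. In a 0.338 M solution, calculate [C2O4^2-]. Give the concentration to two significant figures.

1.6 × 10^-4 M

First ionization gives [H+] ≈ [HC2O4-] = 1.18 × 10^-1 M.
Second step: Ka2 = [H+][C2O4^2-]/[HC2O4-] ≈ [C2O4^2-] (since [H+] ≈ [HC2O4-]).
So [C2O4^2-] ≈ Ka2.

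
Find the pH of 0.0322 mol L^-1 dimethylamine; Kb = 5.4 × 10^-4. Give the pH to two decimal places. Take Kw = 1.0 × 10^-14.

(CH3)2NH + H2O ⇌ (CH3)2NH2+ + OH-
From the ICE table, Kb = [OH-]²/(0.0322 − [OH-]) = 5.4 × 10^-4.
[OH-] is not negligible relative to C₀; solve [OH-]² + 0.00054·[OH-] − 1.74e-05 = 0.
[OH-] = [−0.00054 + √(0.00054² + 6.96e-05)]/2 = 3.91 × 10^-3 M
pOH = −log(3.91 × 10^-3) = 2.41; pH = 14.00 − 2.41 = 11.59

pH = 11.59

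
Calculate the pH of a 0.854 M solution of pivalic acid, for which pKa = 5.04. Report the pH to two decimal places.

pH = 2.55

(CH3)3CCOOH ⇌ (CH3)3CCOO- + H+
Ka = 10^(−5.04) = 9.12 × 10^-6
From the ICE table, Ka = [H+]²/(0.854 − [H+]) = 9.12 × 10^-6.
Assume [H+] ≪ 0.854: [H+] ≈ √(9.12 × 10^-6 × 0.854) = 2.79 × 10^-3 M
Check: 0.33% ionized — well under 5%, approximation valid.
pH = −log(2.79 × 10^-3) = 2.55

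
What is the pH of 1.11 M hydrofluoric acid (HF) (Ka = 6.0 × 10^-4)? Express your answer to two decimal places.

pH = 1.59

HF ⇌ F- + H+
Ka = x²/(1.11 − x) = 6.0 × 10^-4
Since Ka ≪ C₀, x ≈ √(Ka·C₀) = 2.58 × 10^-2 M.
pH = −log(2.58 × 10^-2) = 1.59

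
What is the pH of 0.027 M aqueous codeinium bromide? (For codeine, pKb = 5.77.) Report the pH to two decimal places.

pH = 4.90

C18H22NO3+ is the conjugate acid of the weak base C18H21NO3.
Kb = 10^(−5.77) = 1.70 × 10^-6
Ka = Kw/Kb = 1.0×10^-14 / 1.70 × 10^-6 = 5.88 × 10^-9
Let x = [H+] at equilibrium. Ka = x²/(0.027 − x).
Since Ka ≪ C₀, x ≈ √(Ka·C₀) = 1.26 × 10^-5 M.
(x/C₀ = 0.047% < 5%, so the approximation holds.)
pH = −log(1.26 × 10^-5) = 4.90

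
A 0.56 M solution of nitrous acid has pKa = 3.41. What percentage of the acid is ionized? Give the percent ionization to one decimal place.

HNO2 ⇌ NO2- + H+; let x = [H+] at equilibrium.
Ka = 10^(−3.41) = 3.89 × 10^-4
x ≈ √(Ka·C₀) = √(3.89 × 10^-4 × 0.56) = 1.48 × 10^-2 M
% ionization = x/C₀ × 100% = 1.48 × 10^-2/0.56 × 100% = 2.6%

2.6%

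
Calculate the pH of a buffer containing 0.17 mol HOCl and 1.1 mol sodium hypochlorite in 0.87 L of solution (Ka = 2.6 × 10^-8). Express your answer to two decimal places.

pKa = −log(2.6 × 10^-8) = 7.585
Using pH = pKa + log([base]/[acid]) with [base]/[acid] = 1.1/0.17:
pH = 7.585 + (+0.811) = 8.40

pH = 8.40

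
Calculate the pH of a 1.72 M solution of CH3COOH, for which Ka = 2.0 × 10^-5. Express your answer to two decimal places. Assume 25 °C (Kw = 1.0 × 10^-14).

CH3COOH ⇌ CH3COO- + H+
From the ICE table, Ka = [H+]²/(1.72 − [H+]) = 2.0 × 10^-5.
Since Ka ≪ C₀, [H+] ≈ √(Ka·C₀) = 5.87 × 10^-3 M.
Check: 0.34% ionized — well under 5%, approximation valid.
pH = −log[H+] = −log(5.87 × 10^-3) = 2.23

pH = 2.23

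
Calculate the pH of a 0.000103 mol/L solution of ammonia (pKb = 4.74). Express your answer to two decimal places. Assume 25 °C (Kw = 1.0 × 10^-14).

pH = 9.55

NH3 + H2O ⇌ NH4+ + OH-
Kb = 10^(−4.74) = 1.82 × 10^-5
From the ICE table, Kb = [OH-]²/(0.000103 − [OH-]) = 1.82 × 10^-5.
The 5% rule fails; solving [OH-]² + Kb·[OH-] − Kb·C₀ = 0 exactly:
[OH-] = (−Kb + √(Kb² + 4·Kb·C₀))/2 = 3.51 × 10^-5 M
pOH = 4.45, so pH = 14.00 − pOH = 9.55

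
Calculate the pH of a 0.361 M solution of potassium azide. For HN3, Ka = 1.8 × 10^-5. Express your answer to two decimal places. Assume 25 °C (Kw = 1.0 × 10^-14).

pH = 9.15

N3- is the conjugate base of the weak acid HN3.
Kb = Kw/Ka = 1.0×10^-14 / 1.8 × 10^-5 = 5.56 × 10^-10
Kb = [OH-]²/(0.361 − [OH-]) = 5.56 × 10^-10
Since Kb ≪ C₀, [OH-] ≈ √(Kb·C₀) = 1.42 × 10^-5 M.
Check: 0.0039% ionized — well under 5%, approximation valid.
pOH = 4.85, so pH = 14.00 − pOH = 9.15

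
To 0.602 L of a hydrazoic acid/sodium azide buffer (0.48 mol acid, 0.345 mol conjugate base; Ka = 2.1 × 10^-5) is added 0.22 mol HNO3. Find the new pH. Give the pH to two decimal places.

After neutralization: n(HN3) = 0.7 mol, n(N3-) = 0.125 mol.
pKa = −log(2.1 × 10^-5) = 4.678
pH = pKa + log([A⁻]/[HA]) = 4.678 + log(0.125/0.7) = 4.678 -0.748

pH = 3.93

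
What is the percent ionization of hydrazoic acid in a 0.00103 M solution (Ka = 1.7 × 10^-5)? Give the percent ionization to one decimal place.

12.0%

HN3 ⇌ N3- + H+; let x = [H+] at equilibrium.
Solve x² + 1.7e-05x − 1.75e-08 = 0 → x = 1.24 × 10^-4 M
Fraction ionized = 1.24 × 10^-4 / 0.00103 = 0.1204 → 12.0%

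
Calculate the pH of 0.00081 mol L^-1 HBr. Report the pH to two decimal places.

pH = 3.09

HBr is a strong acid and dissociates completely, so [H+] = 0.00081 M.
pH = -log(0.00081) = 3.09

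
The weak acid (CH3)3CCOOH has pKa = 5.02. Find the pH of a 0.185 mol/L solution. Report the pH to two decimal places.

pH = 2.88

(CH3)3CCOOH ⇌ (CH3)3CCOO- + H+
Ka = 10^(−5.02) = 9.55 × 10^-6
From the ICE table, Ka = [H+]²/(0.185 − [H+]) = 9.55 × 10^-6.
Since Ka ≪ C₀, [H+] ≈ √(Ka·C₀) = 1.33 × 10^-3 M.
pH = −log(1.33 × 10^-3) = 2.88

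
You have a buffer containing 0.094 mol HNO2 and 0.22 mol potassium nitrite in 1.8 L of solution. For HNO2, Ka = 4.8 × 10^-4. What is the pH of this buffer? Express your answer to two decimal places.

pKa = −log(4.8 × 10^-4) = 3.319
Using pH = pKa + log([base]/[acid]) with [base]/[acid] = 0.22/0.094:
pH = 3.319 + (+0.369) = 3.69

pH = 3.69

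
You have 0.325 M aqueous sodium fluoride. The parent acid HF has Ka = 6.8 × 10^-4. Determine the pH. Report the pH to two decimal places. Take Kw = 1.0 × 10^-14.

F- is the conjugate base of the weak acid HF.
Kb = Kw/Ka = 1.0×10^-14 / 6.8 × 10^-4 = 1.47 × 10^-11
Kb = [OH-]²/(0.325 − [OH-]) = 1.47 × 10^-11
Assume [OH-] ≪ 0.325: [OH-] ≈ √(1.47 × 10^-11 × 0.325) = 2.19 × 10^-6 M
Check: 0.00067% ionized — well under 5%, approximation valid.
pOH = 5.66, so pH = 14.00 − pOH = 8.34

pH = 8.34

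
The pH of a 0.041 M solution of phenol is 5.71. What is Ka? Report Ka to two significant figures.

Ka = 9.3 × 10^-11

[H+] = 10^(-5.71) = 1.95 × 10^-6 M
At equilibrium [HA] = 0.041 − 1.95 × 10^-6 = 4.10 × 10^-2 M
Ka = [H+][A-]/[HA] = (1.95 × 10^-6)² / 4.10 × 10^-2 = 9.3 × 10^-11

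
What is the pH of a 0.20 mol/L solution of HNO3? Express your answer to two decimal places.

pH = 0.70

HNO3 is a strong acid and dissociates completely, so [H+] = 0.20 M.
pH = -log(0.2) = 0.70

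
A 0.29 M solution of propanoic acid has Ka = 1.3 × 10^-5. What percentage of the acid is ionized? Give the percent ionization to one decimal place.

CH3CH2COOH ⇌ CH3CH2COO- + H+; let x = [H+] at equilibrium.
x ≈ √(Ka·C₀) = √(1.3 × 10^-5 × 0.29) = 1.94 × 10^-3 M
Fraction ionized = 1.94 × 10^-3 / 0.29 = 0.0067 → 0.7%

0.7%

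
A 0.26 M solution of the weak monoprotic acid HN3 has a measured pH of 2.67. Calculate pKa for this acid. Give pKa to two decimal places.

pKa = 4.75

[H+] = 10^(-2.67) = 2.14 × 10^-3 M
At equilibrium [HA] = 0.26 − 2.14 × 10^-3 = 2.58 × 10^-1 M
Ka = [H+][A-]/[HA] = (2.14 × 10^-3)² / 2.58 × 10^-1 = 1.78 × 10^-5
pKa = -log(1.78 × 10^-5) = 4.75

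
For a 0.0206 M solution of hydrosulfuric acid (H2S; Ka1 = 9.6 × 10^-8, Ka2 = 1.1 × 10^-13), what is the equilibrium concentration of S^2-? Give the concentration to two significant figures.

First ionization gives [H+] ≈ [HS-] = 4.45 × 10^-5 M.
Second step: Ka2 = [H+][S^2-]/[HS-] ≈ [S^2-] (since [H+] ≈ [HS-]).
So [S^2-] ≈ Ka2.

1.1 × 10^-13 M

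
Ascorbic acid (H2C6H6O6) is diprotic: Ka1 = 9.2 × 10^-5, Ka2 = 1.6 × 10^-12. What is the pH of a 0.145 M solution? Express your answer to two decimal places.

pH = 2.44

Ka1 ≫ Ka2, so treat the first dissociation as the only significant source of H+.
Ka1 = x²/(0.145 − x) = 9.2 × 10^-5
x ≈ √(9.2 × 10^-5 × 0.145) = 3.65 × 10^-3 M
pH = −log(3.65 × 10^-3) = 2.44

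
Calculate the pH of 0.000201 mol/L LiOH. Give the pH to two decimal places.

LiOH is a strong base; [OH-] = 0.000201 M.
pOH = -log(0.000201) = 3.70
pH = 14.00 - 3.70 = 10.30

pH = 10.30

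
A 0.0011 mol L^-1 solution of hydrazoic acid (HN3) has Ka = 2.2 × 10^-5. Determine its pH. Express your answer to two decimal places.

pH = 3.84

HN3 ⇌ N3- + H+
Let x = [H+] at equilibrium. Ka = x²/(0.0011 − x).
The 5% rule fails; solving x² + Ka·x − Ka·C₀ = 0 exactly:
x = [−2.2e-05 + √(2.2e-05² + 9.68e-08)]/2 = 1.45 × 10^-4 M
pH = −log(1.45 × 10^-4) = 3.84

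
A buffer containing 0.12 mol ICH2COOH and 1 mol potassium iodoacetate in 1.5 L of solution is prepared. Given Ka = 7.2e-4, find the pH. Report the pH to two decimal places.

pH = 4.06

pKa = −log(7.2 × 10^-4) = 3.143
Henderson–Hasselbalch: pH = pKa + log([ICH2COO-]/[ICH2COOH]) = 3.143 + log(1/0.12)
pH = 3.143 + (+0.921) = 4.06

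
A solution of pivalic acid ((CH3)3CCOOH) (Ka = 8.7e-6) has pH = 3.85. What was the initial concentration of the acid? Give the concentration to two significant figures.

C₀ = 2.4 × 10^-3 M

[H+] = 10^(-3.85) = 1.41 × 10^-4 M = x
Ka = x²/(C₀ − x) ⇒ C₀ = x + x²/Ka
C₀ = 1.41 × 10^-4 + (1.41 × 10^-4)²/(8.7 × 10^-6) = 2.43 × 10^-3 M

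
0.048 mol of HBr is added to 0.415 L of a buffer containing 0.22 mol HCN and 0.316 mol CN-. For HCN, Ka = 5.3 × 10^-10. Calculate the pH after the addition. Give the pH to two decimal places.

pH = 9.28

After neutralization: n(HCN) = 0.268 mol, n(CN-) = 0.268 mol.
pKa = −log(5.3 × 10^-10) = 9.276
pH = pKa + log(n_CN-/n_HCN) = 9.276 + log(0.268/0.268) = 9.276 + (+0.000)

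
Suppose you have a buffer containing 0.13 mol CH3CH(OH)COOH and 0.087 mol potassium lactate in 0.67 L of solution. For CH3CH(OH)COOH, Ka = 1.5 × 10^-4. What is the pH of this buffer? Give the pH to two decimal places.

pKa = −log(1.5 × 10^-4) = 3.824
Using pH = pKa + log([base]/[acid]) with [base]/[acid] = 0.087/0.13:
pH = 3.824 + (-0.174) = 3.65

pH = 3.65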